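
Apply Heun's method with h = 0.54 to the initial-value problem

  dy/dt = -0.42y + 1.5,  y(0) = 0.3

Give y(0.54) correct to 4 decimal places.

0.9578

Heun: k1 = f(t_n, y_n); k2 = f(t_n + h, y_n + h·k1); y_{n+1} = y_n + (h/2)·(k1 + k2).
t=0.000000, y=0.300000:
  k1 = f(0.000000, 0.300000) = 1.374000
  k2 = f(0.540000, 1.041960) = 1.062377
  y ← 0.300000 + (0.54/2)·(1.374000 + 1.062377) = 0.957822
y(0.54) ≈ 0.9578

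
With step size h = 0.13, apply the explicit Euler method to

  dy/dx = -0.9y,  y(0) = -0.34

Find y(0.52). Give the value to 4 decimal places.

-0.2067

Euler: y_{n+1} = y_n + h·f(x_n, y_n).
x=0.000000, y=-0.340000: f=0.306000 → y ← -0.340000 + 0.13·0.306000 = -0.300220
x=0.130000, y=-0.300220: f=0.270198 → y ← -0.300220 + 0.13·0.270198 = -0.265094
x=0.260000, y=-0.265094: f=0.238585 → y ← -0.265094 + 0.13·0.238585 = -0.234078
x=0.390000, y=-0.234078: f=0.210670 → y ← -0.234078 + 0.13·0.210670 = -0.206691
y(0.52) ≈ -0.2067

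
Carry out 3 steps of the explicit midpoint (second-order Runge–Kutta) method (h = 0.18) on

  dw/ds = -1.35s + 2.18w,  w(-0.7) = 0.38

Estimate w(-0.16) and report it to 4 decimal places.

1.8646

Midpoint: k1 = f(s_n, w_n); k2 = f(s_n + h/2, w_n + (h/2)·k1); w_{n+1} = w_n + h·k2.
s=-0.700000, w=0.380000:
  k1 = f(-0.700000, 0.380000) = 1.773400
  k2 = f(-0.610000, 0.539606) = 1.999841
  w ← 0.380000 + 0.18·1.999841 = 0.739971
s=-0.520000, w=0.739971:
  k1 = f(-0.520000, 0.739971) = 2.315138
  k2 = f(-0.430000, 0.948334) = 2.647868
  w ← 0.739971 + 0.18·2.647868 = 1.216588
s=-0.340000, w=1.216588:
  k1 = f(-0.340000, 1.216588) = 3.111161
  k2 = f(-0.250000, 1.496592) = 3.600071
  w ← 1.216588 + 0.18·3.600071 = 1.864600
w(-0.16) ≈ 1.8646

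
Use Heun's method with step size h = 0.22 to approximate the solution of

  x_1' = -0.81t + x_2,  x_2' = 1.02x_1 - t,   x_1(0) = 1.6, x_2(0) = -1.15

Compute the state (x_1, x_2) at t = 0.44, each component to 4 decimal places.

Heun on (x_1,x_2): k1 = f(t_n, state_n); k2 = f(t_n + h, state_n + h·k1); state_{n+1} = state_n + (h/2)·(k1 + k2).
0.000000: (1.600000, -1.150000)
  k1 = (-1.150000, 1.632000)
  predictor → (1.347000, -0.790960)
  k2 = (-0.969160, 1.153940)
  → (1.366892, -0.843547)
0.220000: (1.366892, -0.843547)
  k1 = (-1.021747, 1.174230)
  predictor → (1.142108, -0.585216)
  k2 = (-0.941616, 0.724950)
  → (1.150923, -0.634637)
(x_1(0.44), x_2(0.44)) ≈ (1.1509, -0.6346)

1.1509, -0.6346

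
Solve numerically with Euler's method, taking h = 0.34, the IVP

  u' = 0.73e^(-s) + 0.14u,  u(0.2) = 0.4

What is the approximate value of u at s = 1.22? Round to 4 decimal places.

Euler: u_{n+1} = u_n + h·f(s_n, u_n).
s=0.200000, u=0.400000: f=0.653673 → u ← 0.400000 + 0.34·0.653673 = 0.622249
s=0.540000, u=0.622249: f=0.512521 → u ← 0.622249 + 0.34·0.512521 = 0.796506
s=0.880000, u=0.796506: f=0.414302 → u ← 0.796506 + 0.34·0.414302 = 0.937369
u(1.22) ≈ 0.9374

0.9374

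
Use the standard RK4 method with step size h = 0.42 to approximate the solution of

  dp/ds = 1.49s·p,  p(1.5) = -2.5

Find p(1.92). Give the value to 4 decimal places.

RK4: k1 = f(s_n, p_n); k2 = f(s_n + h/2, p_n + (h/2)·k1); k3 = f(s_n + h/2, p_n + (h/2)·k2); k4 = f(s_n + h, p_n + h·k3); p_{n+1} = p_n + (h/6)·(k1 + 2k2 + 2k3 + k4).
s=1.500000, p=-2.500000:
  k1 = f(1.500000, -2.500000) = -5.587500
  k2 = f(1.710000, -3.673375) = -9.359392
  k3 = f(1.710000, -4.465472) = -11.377577
  k4 = f(1.920000, -7.278582) = -20.822568
  p ← -2.500000 + (0.42/6)·(k1 + 2k2 + 2k3 + k4) = -7.251880
p(1.92) ≈ -7.2519

-7.2519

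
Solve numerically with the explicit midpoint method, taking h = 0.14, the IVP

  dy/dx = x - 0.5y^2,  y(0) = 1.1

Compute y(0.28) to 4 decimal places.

Midpoint: k1 = f(x_n, y_n); k2 = f(x_n + h/2, y_n + (h/2)·k1); y_{n+1} = y_n + h·k2.
x=0.000000, y=1.100000:
  k1 = f(0.000000, 1.100000) = -0.605000
  k2 = f(0.070000, 1.057650) = -0.489312
  y ← 1.100000 + 0.14·(-0.489312) = 1.031496
x=0.140000, y=1.031496:
  k1 = f(0.140000, 1.031496) = -0.391992
  k2 = f(0.210000, 1.004057) = -0.294065
  y ← 1.031496 + 0.14·(-0.294065) = 0.990327
y(0.28) ≈ 0.9903

0.9903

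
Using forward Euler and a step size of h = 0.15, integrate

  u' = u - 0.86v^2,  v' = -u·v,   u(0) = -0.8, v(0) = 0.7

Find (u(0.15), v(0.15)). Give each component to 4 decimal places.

Euler on (u,v): u_{n+1} = u_n + h·u', v_{n+1} = v_n + h·v'.
0.000000: (-0.800000, 0.700000); f=(-1.221400, 0.560000) → (-0.983210, 0.784000)
(u(0.15), v(0.15)) ≈ (-0.9832, 0.7840)

-0.9832, 0.7840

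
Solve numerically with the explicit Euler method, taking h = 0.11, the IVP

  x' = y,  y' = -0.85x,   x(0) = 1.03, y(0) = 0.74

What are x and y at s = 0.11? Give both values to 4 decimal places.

1.1114, 0.6437

Euler on (x,y): x_{n+1} = x_n + h·x', y_{n+1} = y_n + h·y'.
0.000000: (1.030000, 0.740000); f=(0.740000, -0.875500) → (1.111400, 0.643695)
(x(0.11), y(0.11)) ≈ (1.1114, 0.6437)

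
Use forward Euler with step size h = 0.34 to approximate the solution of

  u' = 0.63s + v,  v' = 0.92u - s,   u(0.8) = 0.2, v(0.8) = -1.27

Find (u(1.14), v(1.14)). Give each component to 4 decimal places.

Euler on (u,v): u_{n+1} = u_n + h·u', v_{n+1} = v_n + h·v'.
0.800000: (0.200000, -1.270000); f=(-0.766000, -0.616000) → (-0.060440, -1.479440)
(u(1.14), v(1.14)) ≈ (-0.0604, -1.4794)

-0.0604, -1.4794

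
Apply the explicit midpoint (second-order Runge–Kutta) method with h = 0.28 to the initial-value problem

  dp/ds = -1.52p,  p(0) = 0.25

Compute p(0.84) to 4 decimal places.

Midpoint: k1 = f(s_n, p_n); k2 = f(s_n + h/2, p_n + (h/2)·k1); p_{n+1} = p_n + h·k2.
s=0.000000, p=0.250000:
  k1 = f(0.000000, 0.250000) = -0.380000
  k2 = f(0.140000, 0.196800) = -0.299136
  p ← 0.250000 + 0.28·(-0.299136) = 0.166242
s=0.280000, p=0.166242:
  k1 = f(0.280000, 0.166242) = -0.252688
  k2 = f(0.420000, 0.130866) = -0.198916
  p ← 0.166242 + 0.28·(-0.198916) = 0.110546
s=0.560000, p=0.110546:
  k1 = f(0.560000, 0.110546) = -0.168029
  k2 = f(0.700000, 0.087021) = -0.132273
  p ← 0.110546 + 0.28·(-0.132273) = 0.073509
p(0.84) ≈ 0.0735

0.0735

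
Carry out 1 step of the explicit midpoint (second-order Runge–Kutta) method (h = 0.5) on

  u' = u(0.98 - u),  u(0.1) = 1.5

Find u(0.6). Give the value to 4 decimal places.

1.2879

Midpoint: k1 = f(t_n, u_n); k2 = f(t_n + h/2, u_n + (h/2)·k1); u_{n+1} = u_n + h·k2.
t=0.100000, u=1.500000:
  k1 = f(0.100000, 1.500000) = -0.780000
  k2 = f(0.350000, 1.305000) = -0.424125
  u ← 1.500000 + 0.5·(-0.424125) = 1.287937
u(0.6) ≈ 1.2879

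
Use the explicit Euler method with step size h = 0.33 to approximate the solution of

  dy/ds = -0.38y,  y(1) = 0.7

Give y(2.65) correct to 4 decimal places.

0.3582

Euler: y_{n+1} = y_n + h·f(s_n, y_n).
s=1.000000, y=0.700000: f=-0.266000 → y ← 0.700000 + 0.33·(-0.266000) = 0.612220
s=1.330000, y=0.612220: f=-0.232644 → y ← 0.612220 + 0.33·(-0.232644) = 0.535448
s=1.660000, y=0.535448: f=-0.203470 → y ← 0.535448 + 0.33·(-0.203470) = 0.468302
s=1.990000, y=0.468302: f=-0.177955 → y ← 0.468302 + 0.33·(-0.177955) = 0.409577
s=2.320000, y=0.409577: f=-0.155639 → y ← 0.409577 + 0.33·(-0.155639) = 0.358216
y(2.65) ≈ 0.3582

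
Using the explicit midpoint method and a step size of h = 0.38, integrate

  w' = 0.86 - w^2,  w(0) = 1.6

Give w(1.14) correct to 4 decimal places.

Midpoint: k1 = f(t_n, w_n); k2 = f(t_n + h/2, w_n + (h/2)·k1); w_{n+1} = w_n + h·k2.
t=0.000000, w=1.600000:
  k1 = f(0.000000, 1.600000) = -1.700000
  k2 = f(0.190000, 1.277000) = -0.770729
  w ← 1.600000 + 0.38·(-0.770729) = 1.307123
t=0.380000, w=1.307123:
  k1 = f(0.380000, 1.307123) = -0.848570
  k2 = f(0.570000, 1.145895) = -0.453074
  w ← 1.307123 + 0.38·(-0.453074) = 1.134955
t=0.760000, w=1.134955:
  k1 = f(0.760000, 1.134955) = -0.428122
  k2 = f(0.950000, 1.053611) = -0.250097
  w ← 1.134955 + 0.38·(-0.250097) = 1.039918
w(1.14) ≈ 1.0399

1.0399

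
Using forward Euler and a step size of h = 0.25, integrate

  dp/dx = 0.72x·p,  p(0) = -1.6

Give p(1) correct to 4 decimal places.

Euler: p_{n+1} = p_n + h·f(x_n, p_n).
x=0.000000, p=-1.600000: f=0.000000 → p ← -1.600000 + 0.25·0.000000 = -1.600000
x=0.250000, p=-1.600000: f=-0.288000 → p ← -1.600000 + 0.25·(-0.288000) = -1.672000
x=0.500000, p=-1.672000: f=-0.601920 → p ← -1.672000 + 0.25·(-0.601920) = -1.822480
x=0.750000, p=-1.822480: f=-0.984139 → p ← -1.822480 + 0.25·(-0.984139) = -2.068515
p(1) ≈ -2.0685

-2.0685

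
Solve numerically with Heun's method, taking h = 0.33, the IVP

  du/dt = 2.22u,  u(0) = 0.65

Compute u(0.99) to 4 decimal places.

5.2074

Heun: k1 = f(t_n, u_n); k2 = f(t_n + h, u_n + h·k1); u_{n+1} = u_n + (h/2)·(k1 + k2).
t=0.000000, u=0.650000:
  k1 = f(0.000000, 0.650000) = 1.443000
  k2 = f(0.330000, 1.126190) = 2.500142
  u ← 0.650000 + (0.33/2)·(1.443000 + 2.500142) = 1.300618
t=0.330000, u=1.300618:
  k1 = f(0.330000, 1.300618) = 2.887373
  k2 = f(0.660000, 2.253451) = 5.002662
  u ← 1.300618 + (0.33/2)·(2.887373 + 5.002662) = 2.602474
t=0.660000, u=2.602474:
  k1 = f(0.660000, 2.602474) = 5.777493
  k2 = f(0.990000, 4.509047) = 10.010084
  u ← 2.602474 + (0.33/2)·(5.777493 + 10.010084) = 5.207424
u(0.99) ≈ 5.2074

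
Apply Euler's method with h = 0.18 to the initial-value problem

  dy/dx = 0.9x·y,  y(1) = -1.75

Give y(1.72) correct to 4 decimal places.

-3.6933

Euler: y_{n+1} = y_n + h·f(x_n, y_n).
x=1.000000, y=-1.750000: f=-1.575000 → y ← -1.750000 + 0.18·(-1.575000) = -2.033500
x=1.180000, y=-2.033500: f=-2.159577 → y ← -2.033500 + 0.18·(-2.159577) = -2.422224
x=1.360000, y=-2.422224: f=-2.964802 → y ← -2.422224 + 0.18·(-2.964802) = -2.955888
x=1.540000, y=-2.955888: f=-4.096861 → y ← -2.955888 + 0.18·(-4.096861) = -3.693323
y(1.72) ≈ -3.6933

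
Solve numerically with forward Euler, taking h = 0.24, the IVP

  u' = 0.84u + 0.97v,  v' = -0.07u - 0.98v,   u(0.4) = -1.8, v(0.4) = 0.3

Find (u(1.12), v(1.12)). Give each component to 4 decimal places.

Euler on (u,v): u_{n+1} = u_n + h·u', v_{n+1} = v_n + h·v'.
0.400000: (-1.800000, 0.300000); f=(-1.221000, -0.168000) → (-2.093040, 0.259680)
0.640000: (-2.093040, 0.259680); f=(-1.506264, -0.107974) → (-2.454543, 0.233766)
0.880000: (-2.454543, 0.233766); f=(-1.835063, -0.057273) → (-2.894958, 0.220021)
(u(1.12), v(1.12)) ≈ (-2.8950, 0.2200)

-2.8950, 0.2200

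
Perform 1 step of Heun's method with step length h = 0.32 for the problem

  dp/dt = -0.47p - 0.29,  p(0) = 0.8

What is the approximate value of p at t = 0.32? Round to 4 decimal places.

Heun: k1 = f(t_n, p_n); k2 = f(t_n + h, p_n + h·k1); p_{n+1} = p_n + (h/2)·(k1 + k2).
t=0.000000, p=0.800000:
  k1 = f(0.000000, 0.800000) = -0.666000
  k2 = f(0.320000, 0.586880) = -0.565834
  p ← 0.800000 + (0.32/2)·(-0.666000 + (-0.565834)) = 0.602907
p(0.32) ≈ 0.6029

0.6029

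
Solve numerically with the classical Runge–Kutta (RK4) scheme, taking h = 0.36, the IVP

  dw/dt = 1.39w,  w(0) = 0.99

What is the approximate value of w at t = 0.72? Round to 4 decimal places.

RK4: k1 = f(t_n, w_n); k2 = f(t_n + h/2, w_n + (h/2)·k1); k3 = f(t_n + h/2, w_n + (h/2)·k2); k4 = f(t_n + h, w_n + h·k3); w_{n+1} = w_n + (h/6)·(k1 + 2k2 + 2k3 + k4).
t=0.000000, w=0.990000:
  k1 = f(0.000000, 0.990000) = 1.376100
  k2 = f(0.180000, 1.237698) = 1.720400
  k3 = f(0.180000, 1.299672) = 1.806544
  k4 = f(0.360000, 1.640356) = 2.280095
  w ← 0.990000 + (0.36/6)·(k1 + 2k2 + 2k3 + k4) = 1.632605
t=0.360000, w=1.632605:
  k1 = f(0.360000, 1.632605) = 2.269321
  k2 = f(0.540000, 2.041083) = 2.837105
  k3 = f(0.540000, 2.143284) = 2.979165
  k4 = f(0.720000, 2.705104) = 3.760095
  w ← 1.632605 + (0.36/6)·(k1 + 2k2 + 2k3 + k4) = 2.692322
w(0.72) ≈ 2.6923

2.6923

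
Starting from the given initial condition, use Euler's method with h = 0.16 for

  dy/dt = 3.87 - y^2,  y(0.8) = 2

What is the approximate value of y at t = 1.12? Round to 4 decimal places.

1.9716

Euler: y_{n+1} = y_n + h·f(t_n, y_n).
t=0.800000, y=2.000000: f=-0.130000 → y ← 2.000000 + 0.16·(-0.130000) = 1.979200
t=0.960000, y=1.979200: f=-0.047233 → y ← 1.979200 + 0.16·(-0.047233) = 1.971643
y(1.12) ≈ 1.9716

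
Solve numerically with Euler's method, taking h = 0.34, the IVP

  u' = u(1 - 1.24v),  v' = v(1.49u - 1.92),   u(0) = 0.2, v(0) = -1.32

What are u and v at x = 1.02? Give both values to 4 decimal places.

Euler on (u,v): u_{n+1} = u_n + h·u', v_{n+1} = v_n + h·v'.
0.000000: (0.200000, -1.320000); f=(0.527360, 2.141040) → (0.379302, -0.592046)
0.340000: (0.379302, -0.592046); f=(0.657763, 0.802128) → (0.602942, -0.319323)
0.680000: (0.602942, -0.319323); f=(0.841683, 0.326226) → (0.889114, -0.208406)
(u(1.02), v(1.02)) ≈ (0.8891, -0.2084)

0.8891, -0.2084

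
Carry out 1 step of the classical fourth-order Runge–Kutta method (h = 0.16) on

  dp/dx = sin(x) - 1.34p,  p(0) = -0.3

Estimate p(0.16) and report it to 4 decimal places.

-0.2302

RK4: k1 = f(x_n, p_n); k2 = f(x_n + h/2, p_n + (h/2)·k1); k3 = f(x_n + h/2, p_n + (h/2)·k2); k4 = f(x_n + h, p_n + h·k3); p_{n+1} = p_n + (h/6)·(k1 + 2k2 + 2k3 + k4).
x=0.000000, p=-0.300000:
  k1 = f(0.000000, -0.300000) = 0.402000
  k2 = f(0.080000, -0.267840) = 0.438820
  k3 = f(0.080000, -0.264894) = 0.434873
  k4 = f(0.160000, -0.230420) = 0.468081
  p ← -0.300000 + (0.16/6)·(k1 + 2k2 + 2k3 + k4) = -0.230201
p(0.16) ≈ -0.2302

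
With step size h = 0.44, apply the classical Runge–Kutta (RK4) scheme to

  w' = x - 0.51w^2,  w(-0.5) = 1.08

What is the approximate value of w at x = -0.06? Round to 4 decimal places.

0.7730

RK4: k1 = f(x_n, w_n); k2 = f(x_n + h/2, w_n + (h/2)·k1); k3 = f(x_n + h/2, w_n + (h/2)·k2); k4 = f(x_n + h, w_n + h·k3); w_{n+1} = w_n + (h/6)·(k1 + 2k2 + 2k3 + k4).
x=-0.500000, w=1.080000:
  k1 = f(-0.500000, 1.080000) = -1.094864
  k2 = f(-0.280000, 0.839130) = -0.639111
  k3 = f(-0.280000, 0.939396) = -0.730057
  k4 = f(-0.060000, 0.758775) = -0.353627
  w ← 1.080000 + (0.44/6)·(k1 + 2k2 + 2k3 + k4) = 0.772966
w(-0.06) ≈ 0.7730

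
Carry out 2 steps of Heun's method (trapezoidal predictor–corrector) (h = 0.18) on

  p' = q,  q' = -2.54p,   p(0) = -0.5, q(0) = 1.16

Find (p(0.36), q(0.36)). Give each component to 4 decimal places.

Heun on (p,q): k1 = f(s_n, state_n); k2 = f(s_n + h, state_n + h·k1); state_{n+1} = state_n + (h/2)·(k1 + k2).
0.000000: (-0.500000, 1.160000)
  k1 = (1.160000, 1.270000)
  predictor → (-0.291200, 1.388600)
  k2 = (1.388600, 0.739648)
  → (-0.270626, 1.340868)
0.180000: (-0.270626, 1.340868)
  k1 = (1.340868, 0.687390)
  predictor → (-0.029270, 1.464599)
  k2 = (1.464599, 0.074345)
  → (-0.018134, 1.409424)
(p(0.36), q(0.36)) ≈ (-0.0181, 1.4094)

-0.0181, 1.4094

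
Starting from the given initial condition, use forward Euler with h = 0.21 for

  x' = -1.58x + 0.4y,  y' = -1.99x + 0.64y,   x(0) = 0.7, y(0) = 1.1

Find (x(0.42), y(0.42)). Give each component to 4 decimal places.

0.4545, 0.8496

Euler on (x,y): x_{n+1} = x_n + h·x', y_{n+1} = y_n + h·y'.
0.000000: (0.700000, 1.100000); f=(-0.666000, -0.689000) → (0.560140, 0.955310)
0.210000: (0.560140, 0.955310); f=(-0.502897, -0.503280) → (0.454532, 0.849621)
(x(0.42), y(0.42)) ≈ (0.4545, 0.8496)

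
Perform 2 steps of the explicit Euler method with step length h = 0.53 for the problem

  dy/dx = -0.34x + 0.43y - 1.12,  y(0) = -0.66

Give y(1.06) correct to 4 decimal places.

-2.4131

Euler: y_{n+1} = y_n + h·f(x_n, y_n).
x=0.000000, y=-0.660000: f=-1.403800 → y ← -0.660000 + 0.53·(-1.403800) = -1.404014
x=0.530000, y=-1.404014: f=-1.903926 → y ← -1.404014 + 0.53·(-1.903926) = -2.413095
y(1.06) ≈ -2.4131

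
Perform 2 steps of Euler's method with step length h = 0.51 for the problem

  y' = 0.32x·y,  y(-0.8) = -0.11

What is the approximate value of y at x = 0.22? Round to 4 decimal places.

Euler: y_{n+1} = y_n + h·f(x_n, y_n).
x=-0.800000, y=-0.110000: f=0.028160 → y ← -0.110000 + 0.51·0.028160 = -0.095638
x=-0.290000, y=-0.095638: f=0.008875 → y ← -0.095638 + 0.51·0.008875 = -0.091112
y(0.22) ≈ -0.0911

-0.0911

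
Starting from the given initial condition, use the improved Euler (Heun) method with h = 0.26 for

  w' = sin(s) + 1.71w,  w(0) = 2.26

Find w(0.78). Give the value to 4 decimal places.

Heun: k1 = f(s_n, w_n); k2 = f(s_n + h, w_n + h·k1); w_{n+1} = w_n + (h/2)·(k1 + k2).
s=0.000000, w=2.260000:
  k1 = f(0.000000, 2.260000) = 3.864600
  k2 = f(0.260000, 3.264796) = 5.839882
  w ← 2.260000 + (0.26/2)·(3.864600 + 5.839882) = 3.521583
s=0.260000, w=3.521583:
  k1 = f(0.260000, 3.521583) = 6.278987
  k2 = f(0.520000, 5.154119) = 9.310424
  w ← 3.521583 + (0.26/2)·(6.278987 + 9.310424) = 5.548206
s=0.520000, w=5.548206:
  k1 = f(0.520000, 5.548206) = 9.984312
  k2 = f(0.780000, 8.144127) = 14.629737
  w ← 5.548206 + (0.26/2)·(9.984312 + 14.629737) = 8.748032
w(0.78) ≈ 8.7480

8.7480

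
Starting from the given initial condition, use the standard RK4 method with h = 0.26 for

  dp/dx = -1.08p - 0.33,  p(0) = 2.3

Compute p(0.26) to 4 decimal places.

1.6621

RK4: k1 = f(x_n, p_n); k2 = f(x_n + h/2, p_n + (h/2)·k1); k3 = f(x_n + h/2, p_n + (h/2)·k2); k4 = f(x_n + h, p_n + h·k3); p_{n+1} = p_n + (h/6)·(k1 + 2k2 + 2k3 + k4).
x=0.000000, p=2.300000:
  k1 = f(0.000000, 2.300000) = -2.814000
  k2 = f(0.130000, 1.934180) = -2.418914
  k3 = f(0.130000, 1.985541) = -2.474384
  k4 = f(0.260000, 1.656660) = -2.119193
  p ← 2.300000 + (0.26/6)·(k1 + 2k2 + 2k3 + k4) = 1.662142
p(0.26) ≈ 1.6621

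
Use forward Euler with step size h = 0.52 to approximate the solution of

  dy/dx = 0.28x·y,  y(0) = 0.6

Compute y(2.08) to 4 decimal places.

Euler: y_{n+1} = y_n + h·f(x_n, y_n).
x=0.000000, y=0.600000: f=0.000000 → y ← 0.600000 + 0.52·0.000000 = 0.600000
x=0.520000, y=0.600000: f=0.087360 → y ← 0.600000 + 0.52·0.087360 = 0.645427
x=1.040000, y=0.645427: f=0.187948 → y ← 0.645427 + 0.52·0.187948 = 0.743160
x=1.560000, y=0.743160: f=0.324612 → y ← 0.743160 + 0.52·0.324612 = 0.911959
y(2.08) ≈ 0.9120

0.9120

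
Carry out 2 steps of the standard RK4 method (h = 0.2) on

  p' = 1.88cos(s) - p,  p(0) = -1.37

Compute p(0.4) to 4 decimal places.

RK4: k1 = f(s_n, p_n); k2 = f(s_n + h/2, p_n + (h/2)·k1); k3 = f(s_n + h/2, p_n + (h/2)·k2); k4 = f(s_n + h, p_n + h·k3); p_{n+1} = p_n + (h/6)·(k1 + 2k2 + 2k3 + k4).
s=0.000000, p=-1.370000:
  k1 = f(0.000000, -1.370000) = 3.250000
  k2 = f(0.100000, -1.045000) = 2.915608
  k3 = f(0.100000, -1.078439) = 2.949047
  k4 = f(0.200000, -0.780191) = 2.622716
  p ← -1.370000 + (0.2/6)·(k1 + 2k2 + 2k3 + k4) = -0.783266
s=0.200000, p=-0.783266:
  k1 = f(0.200000, -0.783266) = 2.625791
  k2 = f(0.300000, -0.520687) = 2.316719
  k3 = f(0.300000, -0.551594) = 2.347626
  k4 = f(0.400000, -0.313741) = 2.045335
  p ← -0.783266 + (0.2/6)·(k1 + 2k2 + 2k3 + k4) = -0.316605
p(0.4) ≈ -0.3166

-0.3166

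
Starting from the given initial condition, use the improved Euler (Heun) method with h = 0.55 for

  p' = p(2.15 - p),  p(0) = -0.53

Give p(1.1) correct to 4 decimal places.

Heun: k1 = f(t_n, p_n); k2 = f(t_n + h, p_n + h·k1); p_{n+1} = p_n + (h/2)·(k1 + k2).
t=0.000000, p=-0.530000:
  k1 = f(0.000000, -0.530000) = -1.420400
  k2 = f(0.550000, -1.311220) = -4.538421
  p ← -0.530000 + (0.55/2)·(-1.420400 + (-4.538421)) = -2.168676
t=0.550000, p=-2.168676:
  k1 = f(0.550000, -2.168676) = -9.365807
  k2 = f(1.100000, -7.319870) = -69.318214
  p ← -2.168676 + (0.55/2)·(-9.365807 + (-69.318214)) = -23.806781
p(1.1) ≈ -23.8068

-23.8068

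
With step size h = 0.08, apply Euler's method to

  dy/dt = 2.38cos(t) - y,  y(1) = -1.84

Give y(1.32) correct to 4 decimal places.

Euler: y_{n+1} = y_n + h·f(t_n, y_n).
t=1.000000, y=-1.840000: f=3.125919 → y ← -1.840000 + 0.08·3.125919 = -1.589926
t=1.080000, y=-1.589926: f=2.711688 → y ← -1.589926 + 0.08·2.711688 = -1.372991
t=1.160000, y=-1.372991: f=2.323419 → y ← -1.372991 + 0.08·2.323419 = -1.187118
t=1.240000, y=-1.187118: f=1.960133 → y ← -1.187118 + 0.08·1.960133 = -1.030307
y(1.32) ≈ -1.0303

-1.0303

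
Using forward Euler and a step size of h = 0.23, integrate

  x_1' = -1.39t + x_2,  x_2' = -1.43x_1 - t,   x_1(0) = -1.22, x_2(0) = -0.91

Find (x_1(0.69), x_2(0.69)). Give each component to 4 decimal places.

Euler on (x_1,x_2): x_1_{n+1} = x_1_n + h·x_1', x_2_{n+1} = x_2_n + h·x_2'.
0.000000: (-1.220000, -0.910000); f=(-0.910000, 1.744600) → (-1.429300, -0.508742)
0.230000: (-1.429300, -0.508742); f=(-0.828442, 1.813899) → (-1.619842, -0.091545)
0.460000: (-1.619842, -0.091545); f=(-0.730945, 1.856374) → (-1.787959, 0.335421)
(x_1(0.69), x_2(0.69)) ≈ (-1.7880, 0.3354)

-1.7880, 0.3354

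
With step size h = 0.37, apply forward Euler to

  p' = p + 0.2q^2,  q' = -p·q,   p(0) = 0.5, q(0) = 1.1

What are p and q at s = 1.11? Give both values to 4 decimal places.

Euler on (p,q): p_{n+1} = p_n + h·p', q_{n+1} = q_n + h·q'.
0.000000: (0.500000, 1.100000); f=(0.742000, -0.550000) → (0.774540, 0.896500)
0.370000: (0.774540, 0.896500); f=(0.935282, -0.694375) → (1.120595, 0.639581)
0.740000: (1.120595, 0.639581); f=(1.202407, -0.716711) → (1.565485, 0.374398)
(p(1.11), q(1.11)) ≈ (1.5655, 0.3744)

1.5655, 0.3744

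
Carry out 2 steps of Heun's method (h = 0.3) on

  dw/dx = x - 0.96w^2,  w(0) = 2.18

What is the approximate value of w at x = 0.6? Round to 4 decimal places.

Heun: k1 = f(x_n, w_n); k2 = f(x_n + h, w_n + h·k1); w_{n+1} = w_n + (h/2)·(k1 + k2).
x=0.000000, w=2.180000:
  k1 = f(0.000000, 2.180000) = -4.562304
  k2 = f(0.300000, 0.811309) = -0.331893
  w ← 2.180000 + (0.3/2)·(-4.562304 + (-0.331893)) = 1.445870
x=0.300000, w=1.445870:
  k1 = f(0.300000, 1.445870) = -1.706920
  k2 = f(0.600000, 0.933795) = -0.237093
  w ← 1.445870 + (0.3/2)·(-1.706920 + (-0.237093)) = 1.154268
w(0.6) ≈ 1.1543

1.1543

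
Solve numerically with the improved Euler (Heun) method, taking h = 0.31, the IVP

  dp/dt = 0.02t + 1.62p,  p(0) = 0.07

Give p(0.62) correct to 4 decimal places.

Heun: k1 = f(t_n, p_n); k2 = f(t_n + h, p_n + h·k1); p_{n+1} = p_n + (h/2)·(k1 + k2).
t=0.000000, p=0.070000:
  k1 = f(0.000000, 0.070000) = 0.113400
  k2 = f(0.310000, 0.105154) = 0.176549
  p ← 0.070000 + (0.31/2)·(0.113400 + 0.176549) = 0.114942
t=0.310000, p=0.114942:
  k1 = f(0.310000, 0.114942) = 0.192406
  k2 = f(0.620000, 0.174588) = 0.295233
  p ← 0.114942 + (0.31/2)·(0.192406 + 0.295233) = 0.190526
p(0.62) ≈ 0.1905

0.1905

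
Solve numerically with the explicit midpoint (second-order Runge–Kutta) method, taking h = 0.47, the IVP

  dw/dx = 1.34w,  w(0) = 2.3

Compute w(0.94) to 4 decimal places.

Midpoint: k1 = f(x_n, w_n); k2 = f(x_n + h/2, w_n + (h/2)·k1); w_{n+1} = w_n + h·k2.
x=0.000000, w=2.300000:
  k1 = f(0.000000, 2.300000) = 3.082000
  k2 = f(0.235000, 3.024270) = 4.052522
  w ← 2.300000 + 0.47·4.052522 = 4.204685
x=0.470000, w=4.204685:
  k1 = f(0.470000, 4.204685) = 5.634278
  k2 = f(0.705000, 5.528741) = 7.408512
  w ← 4.204685 + 0.47·7.408512 = 7.686686
w(0.94) ≈ 7.6867

7.6867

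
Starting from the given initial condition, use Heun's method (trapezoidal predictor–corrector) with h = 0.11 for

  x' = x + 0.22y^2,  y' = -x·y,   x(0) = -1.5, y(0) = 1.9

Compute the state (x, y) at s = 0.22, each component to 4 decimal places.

-1.5961, 2.6769

Heun on (x,y): k1 = f(s_n, state_n); k2 = f(s_n + h, state_n + h·k1); state_{n+1} = state_n + (h/2)·(k1 + k2).
0.000000: (-1.500000, 1.900000)
  k1 = (-0.705800, 2.850000)
  predictor → (-1.577638, 2.213500)
  k2 = (-0.499730, 3.492102)
  → (-1.566304, 2.248816)
0.110000: (-1.566304, 2.248816)
  k1 = (-0.453726, 3.522329)
  predictor → (-1.616214, 2.636272)
  k2 = (-0.087230, 4.260780)
  → (-1.596057, 2.676887)
(x(0.22), y(0.22)) ≈ (-1.5961, 2.6769)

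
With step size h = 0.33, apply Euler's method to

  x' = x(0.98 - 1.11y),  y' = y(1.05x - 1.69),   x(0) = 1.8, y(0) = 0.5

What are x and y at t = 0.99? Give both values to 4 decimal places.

Euler on (x,y): x_{n+1} = x_n + h·x', y_{n+1} = y_n + h·y'.
0.000000: (1.800000, 0.500000); f=(0.765000, 0.100000) → (2.052450, 0.533000)
0.330000: (2.052450, 0.533000); f=(0.797110, 0.247884) → (2.315496, 0.614802)
0.660000: (2.315496, 0.614802); f=(0.689023, 0.455735) → (2.542874, 0.765194)
(x(0.99), y(0.99)) ≈ (2.5429, 0.7652)

2.5429, 0.7652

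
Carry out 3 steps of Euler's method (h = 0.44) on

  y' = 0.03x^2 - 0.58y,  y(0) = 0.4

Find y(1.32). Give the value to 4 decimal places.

Euler: y_{n+1} = y_n + h·f(x_n, y_n).
x=0.000000, y=0.400000: f=-0.232000 → y ← 0.400000 + 0.44·(-0.232000) = 0.297920
x=0.440000, y=0.297920: f=-0.166986 → y ← 0.297920 + 0.44·(-0.166986) = 0.224446
x=0.880000, y=0.224446: f=-0.106947 → y ← 0.224446 + 0.44·(-0.106947) = 0.177390
y(1.32) ≈ 0.1774

0.1774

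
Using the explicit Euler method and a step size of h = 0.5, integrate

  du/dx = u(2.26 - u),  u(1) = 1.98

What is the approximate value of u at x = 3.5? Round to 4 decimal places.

2.2600

Euler: u_{n+1} = u_n + h·f(x_n, u_n).
x=1.000000, u=1.980000: f=0.554400 → u ← 1.980000 + 0.5·0.554400 = 2.257200
x=1.500000, u=2.257200: f=0.006320 → u ← 2.257200 + 0.5·0.006320 = 2.260360
x=2.000000, u=2.260360: f=-0.000814 → u ← 2.260360 + 0.5·(-0.000814) = 2.259953
x=2.500000, u=2.259953: f=0.000106 → u ← 2.259953 + 0.5·0.000106 = 2.260006
x=3.000000, u=2.260006: f=-0.000014 → u ← 2.260006 + 0.5·(-0.000014) = 2.259999
u(3.5) ≈ 2.2600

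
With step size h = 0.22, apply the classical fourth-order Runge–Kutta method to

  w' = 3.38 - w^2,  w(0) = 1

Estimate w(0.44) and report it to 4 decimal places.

RK4: k1 = f(x_n, w_n); k2 = f(x_n + h/2, w_n + (h/2)·k1); k3 = f(x_n + h/2, w_n + (h/2)·k2); k4 = f(x_n + h, w_n + h·k3); w_{n+1} = w_n + (h/6)·(k1 + 2k2 + 2k3 + k4).
x=0.000000, w=1.000000:
  k1 = f(0.000000, 1.000000) = 2.380000
  k2 = f(0.110000, 1.261800) = 1.787861
  k3 = f(0.110000, 1.196665) = 1.947994
  k4 = f(0.220000, 1.428559) = 1.339220
  w ← 1.000000 + (0.22/6)·(k1 + 2k2 + 2k3 + k4) = 1.410334
x=0.220000, w=1.410334:
  k1 = f(0.220000, 1.410334) = 1.390958
  k2 = f(0.330000, 1.563339) = 0.935970
  k3 = f(0.330000, 1.513291) = 1.089951
  k4 = f(0.440000, 1.650123) = 0.657093
  w ← 1.410334 + (0.22/6)·(k1 + 2k2 + 2k3 + k4) = 1.633997
w(0.44) ≈ 1.6340

1.6340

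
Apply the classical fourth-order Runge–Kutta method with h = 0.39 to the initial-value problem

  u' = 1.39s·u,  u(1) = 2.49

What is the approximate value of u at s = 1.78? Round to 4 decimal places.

11.2076

RK4: k1 = f(s_n, u_n); k2 = f(s_n + h/2, u_n + (h/2)·k1); k3 = f(s_n + h/2, u_n + (h/2)·k2); k4 = f(s_n + h, u_n + h·k3); u_{n+1} = u_n + (h/6)·(k1 + 2k2 + 2k3 + k4).
s=1.000000, u=2.490000:
  k1 = f(1.000000, 2.490000) = 3.461100
  k2 = f(1.195000, 3.164915) = 5.257081
  k3 = f(1.195000, 3.515131) = 5.838808
  k4 = f(1.390000, 4.767135) = 9.210582
  u ← 2.490000 + (0.39/6)·(k1 + 2k2 + 2k3 + k4) = 4.756125
s=1.390000, u=4.756125:
  k1 = f(1.390000, 4.756125) = 9.189309
  k2 = f(1.585000, 6.548040) = 14.426315
  k3 = f(1.585000, 7.569256) = 16.676207
  k4 = f(1.780000, 11.259846) = 27.859110
  u ← 4.756125 + (0.39/6)·(k1 + 2k2 + 2k3 + k4) = 11.207600
u(1.78) ≈ 11.2076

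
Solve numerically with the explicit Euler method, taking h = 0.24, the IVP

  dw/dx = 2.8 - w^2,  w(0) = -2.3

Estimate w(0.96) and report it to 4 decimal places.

Euler: w_{n+1} = w_n + h·f(x_n, w_n).
x=0.000000, w=-2.300000: f=-2.490000 → w ← -2.300000 + 0.24·(-2.490000) = -2.897600
x=0.240000, w=-2.897600: f=-5.596086 → w ← -2.897600 + 0.24·(-5.596086) = -4.240661
x=0.480000, w=-4.240661: f=-15.183202 → w ← -4.240661 + 0.24·(-15.183202) = -7.884629
x=0.720000, w=-7.884629: f=-59.367376 → w ← -7.884629 + 0.24·(-59.367376) = -22.132799
w(0.96) ≈ -22.1328

-22.1328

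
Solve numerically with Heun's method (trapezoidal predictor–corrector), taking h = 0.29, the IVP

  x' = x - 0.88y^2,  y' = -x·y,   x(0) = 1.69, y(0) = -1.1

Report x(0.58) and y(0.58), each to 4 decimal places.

Heun on (x,y): k1 = f(t_n, state_n); k2 = f(t_n + h, state_n + h·k1); state_{n+1} = state_n + (h/2)·(k1 + k2).
0.000000: (1.690000, -1.100000)
  k1 = (0.625200, 1.859000)
  predictor → (1.871308, -0.560890)
  k2 = (1.594462, 1.049598)
  → (2.011851, -0.678253)
0.290000: (2.011851, -0.678253)
  k1 = (1.607027, 1.364545)
  predictor → (2.477889, -0.282535)
  k2 = (2.407642, 0.700091)
  → (2.593978, -0.378881)
(x(0.58), y(0.58)) ≈ (2.5940, -0.3789)

2.5940, -0.3789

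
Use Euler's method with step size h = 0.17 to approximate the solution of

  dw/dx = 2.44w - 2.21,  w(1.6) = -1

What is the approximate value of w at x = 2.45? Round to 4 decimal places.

-9.8971

Euler: w_{n+1} = w_n + h·f(x_n, w_n).
x=1.600000, w=-1.000000: f=-4.650000 → w ← -1.000000 + 0.17·(-4.650000) = -1.790500
x=1.770000, w=-1.790500: f=-6.578820 → w ← -1.790500 + 0.17·(-6.578820) = -2.908899
x=1.940000, w=-2.908899: f=-9.307715 → w ← -2.908899 + 0.17·(-9.307715) = -4.491211
x=2.110000, w=-4.491211: f=-13.168555 → w ← -4.491211 + 0.17·(-13.168555) = -6.729865
x=2.280000, w=-6.729865: f=-18.630871 → w ← -6.729865 + 0.17·(-18.630871) = -9.897113
w(2.45) ≈ -9.8971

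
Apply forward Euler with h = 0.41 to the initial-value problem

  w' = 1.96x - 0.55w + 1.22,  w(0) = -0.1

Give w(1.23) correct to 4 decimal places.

Euler: w_{n+1} = w_n + h·f(x_n, w_n).
x=0.000000, w=-0.100000: f=1.275000 → w ← -0.100000 + 0.41·1.275000 = 0.422750
x=0.410000, w=0.422750: f=1.791087 → w ← 0.422750 + 0.41·1.791087 = 1.157096
x=0.820000, w=1.157096: f=2.190797 → w ← 1.157096 + 0.41·2.190797 = 2.055323
w(1.23) ≈ 2.0553

2.0553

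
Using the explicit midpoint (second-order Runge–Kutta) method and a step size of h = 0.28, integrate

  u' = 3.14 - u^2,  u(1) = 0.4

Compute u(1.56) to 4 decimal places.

1.4499

Midpoint: k1 = f(t_n, u_n); k2 = f(t_n + h/2, u_n + (h/2)·k1); u_{n+1} = u_n + h·k2.
t=1.000000, u=0.400000:
  k1 = f(1.000000, 0.400000) = 2.980000
  k2 = f(1.140000, 0.817200) = 2.472184
  u ← 0.400000 + 0.28·2.472184 = 1.092212
t=1.280000, u=1.092212:
  k1 = f(1.280000, 1.092212) = 1.947074
  k2 = f(1.420000, 1.364802) = 1.277316
  u ← 1.092212 + 0.28·1.277316 = 1.449860
u(1.56) ≈ 1.4499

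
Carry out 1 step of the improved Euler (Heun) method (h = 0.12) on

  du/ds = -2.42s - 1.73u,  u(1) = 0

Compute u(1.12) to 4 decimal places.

-0.2777

Heun: k1 = f(s_n, u_n); k2 = f(s_n + h, u_n + h·k1); u_{n+1} = u_n + (h/2)·(k1 + k2).
s=1.000000, u=0.000000:
  k1 = f(1.000000, 0.000000) = -2.420000
  k2 = f(1.120000, -0.290400) = -2.208008
  u ← 0.000000 + (0.12/2)·(-2.420000 + (-2.208008)) = -0.277680
u(1.12) ≈ -0.2777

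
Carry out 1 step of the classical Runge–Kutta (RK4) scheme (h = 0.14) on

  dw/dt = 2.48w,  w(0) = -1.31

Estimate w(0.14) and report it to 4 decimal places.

RK4: k1 = f(t_n, w_n); k2 = f(t_n + h/2, w_n + (h/2)·k1); k3 = f(t_n + h/2, w_n + (h/2)·k2); k4 = f(t_n + h, w_n + h·k3); w_{n+1} = w_n + (h/6)·(k1 + 2k2 + 2k3 + k4).
t=0.000000, w=-1.310000:
  k1 = f(0.000000, -1.310000) = -3.248800
  k2 = f(0.070000, -1.537416) = -3.812792
  k3 = f(0.070000, -1.576895) = -3.910701
  k4 = f(0.140000, -1.857498) = -4.606595
  w ← -1.310000 + (0.14/6)·(k1 + 2k2 + 2k3 + k4) = -1.853722
w(0.14) ≈ -1.8537

-1.8537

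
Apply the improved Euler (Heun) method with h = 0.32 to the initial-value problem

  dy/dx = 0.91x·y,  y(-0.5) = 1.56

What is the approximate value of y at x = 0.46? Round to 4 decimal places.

1.5281

Heun: k1 = f(x_n, y_n); k2 = f(x_n + h, y_n + h·k1); y_{n+1} = y_n + (h/2)·(k1 + k2).
x=-0.500000, y=1.560000:
  k1 = f(-0.500000, 1.560000) = -0.709800
  k2 = f(-0.180000, 1.332864) = -0.218323
  y ← 1.560000 + (0.32/2)·(-0.709800 + (-0.218323)) = 1.411500
x=-0.180000, y=1.411500:
  k1 = f(-0.180000, 1.411500) = -0.231204
  k2 = f(0.140000, 1.337515) = 0.170399
  y ← 1.411500 + (0.32/2)·(-0.231204 + 0.170399) = 1.401772
x=0.140000, y=1.401772:
  k1 = f(0.140000, 1.401772) = 0.178586
  k2 = f(0.460000, 1.458919) = 0.610704
  y ← 1.401772 + (0.32/2)·(0.178586 + 0.610704) = 1.528058
y(0.46) ≈ 1.5281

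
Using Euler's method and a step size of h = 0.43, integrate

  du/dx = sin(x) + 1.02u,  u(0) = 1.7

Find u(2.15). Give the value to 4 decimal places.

12.7026

Euler: u_{n+1} = u_n + h·f(x_n, u_n).
x=0.000000, u=1.700000: f=1.734000 → u ← 1.700000 + 0.43·1.734000 = 2.445620
x=0.430000, u=2.445620: f=2.911403 → u ← 2.445620 + 0.43·2.911403 = 3.697523
x=0.860000, u=3.697523: f=4.529316 → u ← 3.697523 + 0.43·4.529316 = 5.645129
x=1.290000, u=5.645129: f=6.718867 → u ← 5.645129 + 0.43·6.718867 = 8.534242
x=1.720000, u=8.534242: f=9.693817 → u ← 8.534242 + 0.43·9.693817 = 12.702584
u(2.15) ≈ 12.7026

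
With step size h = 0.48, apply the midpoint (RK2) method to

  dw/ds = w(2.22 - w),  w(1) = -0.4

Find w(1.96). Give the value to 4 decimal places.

-6.5999

Midpoint: k1 = f(s_n, w_n); k2 = f(s_n + h/2, w_n + (h/2)·k1); w_{n+1} = w_n + h·k2.
s=1.000000, w=-0.400000:
  k1 = f(1.000000, -0.400000) = -1.048000
  k2 = f(1.240000, -0.651520) = -1.870853
  w ← -0.400000 + 0.48·(-1.870853) = -1.298009
s=1.480000, w=-1.298009:
  k1 = f(1.480000, -1.298009) = -4.566409
  k2 = f(1.720000, -2.393947) = -11.045547
  w ← -1.298009 + 0.48·(-11.045547) = -6.599872
w(1.96) ≈ -6.5999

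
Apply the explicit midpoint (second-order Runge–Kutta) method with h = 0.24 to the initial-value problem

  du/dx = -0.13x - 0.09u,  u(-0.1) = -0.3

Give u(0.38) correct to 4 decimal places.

Midpoint: k1 = f(x_n, u_n); k2 = f(x_n + h/2, u_n + (h/2)·k1); u_{n+1} = u_n + h·k2.
x=-0.100000, u=-0.300000:
  k1 = f(-0.100000, -0.300000) = 0.040000
  k2 = f(0.020000, -0.295200) = 0.023968
  u ← -0.300000 + 0.24·0.023968 = -0.294248
x=0.140000, u=-0.294248:
  k1 = f(0.140000, -0.294248) = 0.008282
  k2 = f(0.260000, -0.293254) = -0.007407
  u ← -0.294248 + 0.24·(-0.007407) = -0.296025
u(0.38) ≈ -0.2960

-0.2960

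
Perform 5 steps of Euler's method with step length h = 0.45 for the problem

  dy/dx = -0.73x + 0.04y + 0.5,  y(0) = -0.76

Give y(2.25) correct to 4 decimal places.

Euler: y_{n+1} = y_n + h·f(x_n, y_n).
x=0.000000, y=-0.760000: f=0.469600 → y ← -0.760000 + 0.45·0.469600 = -0.548680
x=0.450000, y=-0.548680: f=0.149553 → y ← -0.548680 + 0.45·0.149553 = -0.481381
x=0.900000, y=-0.481381: f=-0.176255 → y ← -0.481381 + 0.45·(-0.176255) = -0.560696
x=1.350000, y=-0.560696: f=-0.507928 → y ← -0.560696 + 0.45·(-0.507928) = -0.789264
x=1.800000, y=-0.789264: f=-0.845571 → y ← -0.789264 + 0.45·(-0.845571) = -1.169770
y(2.25) ≈ -1.1698

-1.1698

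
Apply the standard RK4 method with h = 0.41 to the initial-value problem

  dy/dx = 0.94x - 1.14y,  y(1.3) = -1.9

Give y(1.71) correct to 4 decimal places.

RK4: k1 = f(x_n, y_n); k2 = f(x_n + h/2, y_n + (h/2)·k1); k3 = f(x_n + h/2, y_n + (h/2)·k2); k4 = f(x_n + h, y_n + h·k3); y_{n+1} = y_n + (h/6)·(k1 + 2k2 + 2k3 + k4).
x=1.300000, y=-1.900000:
  k1 = f(1.300000, -1.900000) = 3.388000
  k2 = f(1.505000, -1.205460) = 2.788924
  k3 = f(1.505000, -1.328270) = 2.928928
  k4 = f(1.710000, -0.699139) = 2.404419
  y ← -1.900000 + (0.41/6)·(k1 + 2k2 + 2k3 + k4) = -0.722745
y(1.71) ≈ -0.7227

-0.7227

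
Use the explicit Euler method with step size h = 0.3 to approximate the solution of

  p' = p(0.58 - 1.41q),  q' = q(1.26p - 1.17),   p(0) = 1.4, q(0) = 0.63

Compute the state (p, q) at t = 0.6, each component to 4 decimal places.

Euler on (p,q): p_{n+1} = p_n + h·p', q_{n+1} = q_n + h·q'.
0.000000: (1.400000, 0.630000); f=(-0.431620, 0.374220) → (1.270514, 0.742266)
0.300000: (1.270514, 0.742266); f=(-0.592816, 0.319804) → (1.092669, 0.838207)
(p(0.6), q(0.6)) ≈ (1.0927, 0.8382)

1.0927, 0.8382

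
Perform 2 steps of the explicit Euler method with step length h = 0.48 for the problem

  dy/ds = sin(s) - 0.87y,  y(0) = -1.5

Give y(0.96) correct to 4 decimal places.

Euler: y_{n+1} = y_n + h·f(s_n, y_n).
s=0.000000, y=-1.500000: f=1.305000 → y ← -1.500000 + 0.48·1.305000 = -0.873600
s=0.480000, y=-0.873600: f=1.221811 → y ← -0.873600 + 0.48·1.221811 = -0.287131
y(0.96) ≈ -0.2871

-0.2871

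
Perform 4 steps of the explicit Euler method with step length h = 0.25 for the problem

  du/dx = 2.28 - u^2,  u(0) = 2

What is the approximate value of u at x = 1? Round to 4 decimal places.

Euler: u_{n+1} = u_n + h·f(x_n, u_n).
x=0.000000, u=2.000000: f=-1.720000 → u ← 2.000000 + 0.25·(-1.720000) = 1.570000
x=0.250000, u=1.570000: f=-0.184900 → u ← 1.570000 + 0.25·(-0.184900) = 1.523775
x=0.500000, u=1.523775: f=-0.041890 → u ← 1.523775 + 0.25·(-0.041890) = 1.513302
x=0.750000, u=1.513302: f=-0.010084 → u ← 1.513302 + 0.25·(-0.010084) = 1.510781
u(1) ≈ 1.5108

1.5108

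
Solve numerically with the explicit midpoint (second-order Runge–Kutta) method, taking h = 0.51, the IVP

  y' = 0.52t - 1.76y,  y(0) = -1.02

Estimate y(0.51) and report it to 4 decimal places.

-0.4477

Midpoint: k1 = f(t_n, y_n); k2 = f(t_n + h/2, y_n + (h/2)·k1); y_{n+1} = y_n + h·k2.
t=0.000000, y=-1.020000:
  k1 = f(0.000000, -1.020000) = 1.795200
  k2 = f(0.255000, -0.562224) = 1.122114
  y ← -1.020000 + 0.51·1.122114 = -0.447722
y(0.51) ≈ -0.4477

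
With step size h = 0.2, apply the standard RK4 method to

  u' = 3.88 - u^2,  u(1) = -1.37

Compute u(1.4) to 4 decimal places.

RK4: k1 = f(t_n, u_n); k2 = f(t_n + h/2, u_n + (h/2)·k1); k3 = f(t_n + h/2, u_n + (h/2)·k2); k4 = f(t_n + h, u_n + h·k3); u_{n+1} = u_n + (h/6)·(k1 + 2k2 + 2k3 + k4).
t=1.000000, u=-1.370000:
  k1 = f(1.000000, -1.370000) = 2.003100
  k2 = f(1.100000, -1.169690) = 2.511825
  k3 = f(1.100000, -1.118817) = 2.628247
  k4 = f(1.200000, -0.844351) = 3.167072
  u ← -1.370000 + (0.2/6)·(k1 + 2k2 + 2k3 + k4) = -0.854989
t=1.200000, u=-0.854989:
  k1 = f(1.200000, -0.854989) = 3.148993
  k2 = f(1.300000, -0.540090) = 3.588303
  k3 = f(1.300000, -0.496159) = 3.633826
  k4 = f(1.400000, -0.128224) = 3.863559
  u ← -0.854989 + (0.2/6)·(k1 + 2k2 + 2k3 + k4) = -0.139762
u(1.4) ≈ -0.1398

-0.1398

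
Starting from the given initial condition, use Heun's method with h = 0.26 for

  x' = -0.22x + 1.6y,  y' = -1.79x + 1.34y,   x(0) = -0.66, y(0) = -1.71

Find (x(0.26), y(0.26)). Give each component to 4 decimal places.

-1.3744, -1.8921

Heun on (x,y): k1 = f(t_n, state_n); k2 = f(t_n + h, state_n + h·k1); state_{n+1} = state_n + (h/2)·(k1 + k2).
0.000000: (-0.660000, -1.710000)
  k1 = (-2.590800, -1.110000)
  predictor → (-1.333608, -1.998600)
  k2 = (-2.904366, -0.290966)
  → (-1.374372, -1.892126)
(x(0.26), y(0.26)) ≈ (-1.3744, -1.8921)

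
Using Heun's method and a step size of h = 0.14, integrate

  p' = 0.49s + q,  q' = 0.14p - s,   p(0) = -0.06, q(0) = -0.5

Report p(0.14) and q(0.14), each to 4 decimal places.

-0.1253, -0.5117

Heun on (p,q): k1 = f(s_n, state_n); k2 = f(s_n + h, state_n + h·k1); state_{n+1} = state_n + (h/2)·(k1 + k2).
0.000000: (-0.060000, -0.500000)
  k1 = (-0.500000, -0.008400)
  predictor → (-0.130000, -0.501176)
  k2 = (-0.432576, -0.158200)
  → (-0.125280, -0.511662)
(p(0.14), q(0.14)) ≈ (-0.1253, -0.5117)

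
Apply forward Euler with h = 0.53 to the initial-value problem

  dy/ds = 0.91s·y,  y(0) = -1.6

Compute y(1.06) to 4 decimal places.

Euler: y_{n+1} = y_n + h·f(s_n, y_n).
s=0.000000, y=-1.600000: f=0.000000 → y ← -1.600000 + 0.53·0.000000 = -1.600000
s=0.530000, y=-1.600000: f=-0.771680 → y ← -1.600000 + 0.53·(-0.771680) = -2.008990
y(1.06) ≈ -2.0090

-2.0090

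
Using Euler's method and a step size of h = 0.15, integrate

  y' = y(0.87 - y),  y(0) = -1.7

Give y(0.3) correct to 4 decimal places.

Euler: y_{n+1} = y_n + h·f(x_n, y_n).
x=0.000000, y=-1.700000: f=-4.369000 → y ← -1.700000 + 0.15·(-4.369000) = -2.355350
x=0.150000, y=-2.355350: f=-7.596828 → y ← -2.355350 + 0.15·(-7.596828) = -3.494874
y(0.3) ≈ -3.4949

-3.4949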